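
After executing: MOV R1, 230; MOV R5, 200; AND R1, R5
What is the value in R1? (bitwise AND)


Register state trace:
  MOV R1, 230  → R1 = 230 (0b11100110)
  MOV R5, 200  → R5 = 200 (0b11001000)
  AND R1, R5  → R1 = 230 AND 200 = 192 (0b11000000)
Final: R1 = 192

192


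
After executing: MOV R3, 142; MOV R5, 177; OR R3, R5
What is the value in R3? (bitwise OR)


Register state trace:
  MOV R3, 142  → R3 = 142 (0b10001110)
  MOV R5, 177  → R5 = 177 (0b10110001)
  OR R3, R5   → R3 = 142 OR 177 = 191 (0b10111111)
Final: R3 = 191

191


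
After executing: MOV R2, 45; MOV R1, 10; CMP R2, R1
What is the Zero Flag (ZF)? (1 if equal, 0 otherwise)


Register state trace:
  MOV R2, 45  → R2 = 45
  MOV R1, 10  → R1 = 10
  CMP R2, R1  → computes 45 - 10 = 35
  Result is nonzero, so values are not equal
ZF = 0

0


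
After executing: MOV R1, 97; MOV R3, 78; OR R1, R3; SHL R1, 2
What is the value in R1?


Register state trace:
  MOV R1, 97  → R1 = 97 (0b01100001)
  MOV R3, 78  → R3 = 78 (0b01001110)
  OR R1, R3  → R1 = 97 OR 78 = 111 (0b01101111)
  SHL R1, 2  → R1 = 111 << 2 = 444
Final: R1 = 444

444


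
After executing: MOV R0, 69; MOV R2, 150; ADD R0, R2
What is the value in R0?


Register state trace:
  MOV R0, 69  → R0 = 69
  MOV R2, 150  → R2 = 150
  ADD R0, R2  → R0 = 69 + 150 = 219
Final: R0 = 219

219


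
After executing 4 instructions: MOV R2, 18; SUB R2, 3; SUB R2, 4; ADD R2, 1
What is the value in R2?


Register state trace:
  MOV R2, 18  → R2 = 18
  SUB R2, 3  → R2 = 18 - 3 = 15
  SUB R2, 4  → R2 = 15 - 4 = 11
  ADD R2, 1  → R2 = 11 + 1 = 12
Final: R2 = 12

12


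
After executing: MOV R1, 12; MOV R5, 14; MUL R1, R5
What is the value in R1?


Register state trace:
  MOV R1, 12  → R1 = 12
  MOV R5, 14  → R5 = 14
  MUL R1, R5  → R1 = 12 * 14 = 168
Final: R1 = 168

168


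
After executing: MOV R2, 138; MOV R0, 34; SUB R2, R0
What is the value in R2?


Register state trace:
  MOV R2, 138  → R2 = 138
  MOV R0, 34  → R0 = 34
  SUB R2, R0  → R2 = 138 - 34 = 104
Final: R2 = 104

104


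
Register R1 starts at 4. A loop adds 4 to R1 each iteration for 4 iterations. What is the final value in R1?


Starting value: R1 = 4
  Iter 1: R1 = 4 + 4 = 8
  Iter 2: R1 = 8 + 4 = 12
  Iter 3: R1 = 12 + 4 = 16
  Iter 4: R1 = 16 + 4 = 20
Final: R1 = 20

20


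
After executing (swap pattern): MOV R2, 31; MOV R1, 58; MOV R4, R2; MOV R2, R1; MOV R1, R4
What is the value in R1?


Register state trace (swap pattern):
  MOV R2, 31  → R2 = 31
  MOV R1, 58  → R1 = 58
  MOV R4, R2  → R4 = 31  (save R2)
  MOV R2, R1  → R2 = 58  (R2 gets R1's value)
  MOV R1, R4  → R1 = 31  (R1 gets saved value)
Final: R1 = 31

31


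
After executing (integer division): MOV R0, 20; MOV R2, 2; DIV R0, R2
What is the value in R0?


Register state trace:
  MOV R0, 20  → R0 = 20
  MOV R2, 2  → R2 = 2
  DIV R0, R2  → R0 = 20 // 2 = 10
Final: R0 = 10

10


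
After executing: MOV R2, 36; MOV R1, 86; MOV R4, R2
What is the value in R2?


Register state trace:
  MOV R2, 36  → R2 = 36
  MOV R1, 86  → R1 = 86
  MOV R4, R2  → R4 = 36
Final: R2 = 36

36


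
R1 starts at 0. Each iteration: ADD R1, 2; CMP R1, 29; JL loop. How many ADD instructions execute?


Loop trace (R1 starts at 0, target 29, step 2):
  ADD #1: R1 = 0 + 2 = 2  → 2 < 29, loop
  ADD #2: R1 = 2 + 2 = 4  → 4 < 29, loop
  ADD #3: R1 = 4 + 2 = 6  → 6 < 29, loop
  ADD #4: R1 = 6 + 2 = 8  → 8 < 29, loop
  ADD #5: R1 = 8 + 2 = 10  → 10 < 29, loop
  ADD #6: R1 = 10 + 2 = 12  → 12 < 29, loop
  ADD #7: R1 = 12 + 2 = 14  → 14 < 29, loop
  ADD #8: R1 = 14 + 2 = 16  → 16 < 29, loop
  ADD #9: R1 = 16 + 2 = 18  → 18 < 29, loop
  ADD #10: R1 = 18 + 2 = 20  → 20 < 29, loop
  ADD #11: R1 = 20 + 2 = 22  → 22 < 29, loop
  ADD #12: R1 = 22 + 2 = 24  → 24 < 29, loop
  ADD #13: R1 = 24 + 2 = 26  → 26 < 29, loop
  ADD #14: R1 = 26 + 2 = 28  → 28 < 29, loop
  ADD #15: R1 = 28 + 2 = 30  → 30 >= 29, exit
Total ADD instructions: 15

15


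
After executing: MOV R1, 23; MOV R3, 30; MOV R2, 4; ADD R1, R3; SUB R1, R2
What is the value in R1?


Register state trace:
  MOV R1, 23  → R1 = 23
  MOV R3, 30  → R3 = 30
  MOV R2, 4  → R2 = 4
  ADD R1, R3  → R1 = 23 + 30 = 53
  SUB R1, R2  → R1 = 53 - 4 = 49
Final: R1 = 49

49


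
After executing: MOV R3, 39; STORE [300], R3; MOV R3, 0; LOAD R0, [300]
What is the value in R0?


Register and memory trace:
  MOV R3, 39  → R3 = 39
  STORE [300], R3  → mem[300] = 39
  MOV R3, 0  → R3 = 0
  LOAD R0, [300]  → R0 = mem[300] = 39
Final: R0 = 39

39


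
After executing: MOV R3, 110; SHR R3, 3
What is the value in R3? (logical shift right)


Register state trace:
  MOV R3, 110  → R3 = 110
  SHR R3, 3  → R3 = 110 >> 3 = 110 // 2^3 = 13
Final: R3 = 13

13


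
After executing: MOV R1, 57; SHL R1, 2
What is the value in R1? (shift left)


Register state trace:
  MOV R1, 57  → R1 = 57
  SHL R1, 2  → R1 = 57 << 2 = 57 * 2^2 = 228
Final: R1 = 228

228


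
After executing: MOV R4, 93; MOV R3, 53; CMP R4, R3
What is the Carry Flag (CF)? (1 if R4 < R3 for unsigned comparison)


Register state trace:
  MOV R4, 93  → R4 = 93
  MOV R3, 53  → R3 = 53
  CMP R4, R3  → unsigned 93 - 53: no borrow
  93 >= 53, so CF = 0
CF = 0

0


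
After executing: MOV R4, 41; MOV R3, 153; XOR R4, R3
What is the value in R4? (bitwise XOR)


Register state trace:
  MOV R4, 41  → R4 = 41 (0b00101001)
  MOV R3, 153  → R3 = 153 (0b10011001)
  XOR R4, R3  → R4 = 41 XOR 153 = 176 (0b10110000)
Final: R4 = 176

176


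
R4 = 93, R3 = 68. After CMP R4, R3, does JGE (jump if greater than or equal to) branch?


Trace:
  R4 = 93, R3 = 68
  CMP R4, R3  → compares 93 vs 68
  JGE checks: is 93 greater than or equal to 68?
  93 > 68, so condition is true
Branch taken: Yes

Yes


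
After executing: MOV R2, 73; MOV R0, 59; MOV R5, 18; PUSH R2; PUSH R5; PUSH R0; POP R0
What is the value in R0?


Stack trace (top is rightmost):
  MOV R2, 73  → R2 = 73
  MOV R0, 59  → R0 = 59
  MOV R5, 18  → R5 = 18
  PUSH R2  → stack: [73]
  PUSH R5  → stack: [73, 18]
  PUSH R0  → stack: [73, 18, 59]
  POP R0  → R0 = 59, stack: [73, 18]
Final: R0 = 59

59


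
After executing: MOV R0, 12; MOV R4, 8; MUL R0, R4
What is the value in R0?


Register state trace:
  MOV R0, 12  → R0 = 12
  MOV R4, 8  → R4 = 8
  MUL R0, R4  → R0 = 12 * 8 = 96
Final: R0 = 96

96


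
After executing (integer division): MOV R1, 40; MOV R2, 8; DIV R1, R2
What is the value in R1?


Register state trace:
  MOV R1, 40  → R1 = 40
  MOV R2, 8  → R2 = 8
  DIV R1, R2  → R1 = 40 // 8 = 5
Final: R1 = 5

5


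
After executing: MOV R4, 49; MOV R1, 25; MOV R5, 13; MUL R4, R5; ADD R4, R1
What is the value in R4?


Register state trace:
  MOV R4, 49  → R4 = 49
  MOV R1, 25  → R1 = 25
  MOV R5, 13  → R5 = 13
  MUL R4, R5  → R4 = 49 * 13 = 637
  ADD R4, R1  → R4 = 637 + 25 = 662
Final: R4 = 662

662


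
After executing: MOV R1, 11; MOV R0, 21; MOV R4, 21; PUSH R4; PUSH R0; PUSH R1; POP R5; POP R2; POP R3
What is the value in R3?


Stack trace (top is rightmost):
  MOV R1, 11  → R1 = 11
  MOV R0, 21  → R0 = 21
  MOV R4, 21  → R4 = 21
  PUSH R4  → stack: [21]
  PUSH R0  → stack: [21, 21]
  PUSH R1  → stack: [21, 21, 11]
  POP R5  → R5 = 11, stack: [21, 21]
  POP R2  → R2 = 21, stack: [21]
  POP R3  → R3 = 21, stack: []
Final: R3 = 21

21


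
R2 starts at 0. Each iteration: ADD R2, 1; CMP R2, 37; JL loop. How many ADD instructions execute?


Loop trace (R2 starts at 0, target 37, step 1):
  ADD #1: R2 = 0 + 1 = 1  → 1 < 37, loop
  ADD #2: R2 = 1 + 1 = 2  → 2 < 37, loop
  ADD #3: R2 = 2 + 1 = 3  → 3 < 37, loop
  ADD #4: R2 = 3 + 1 = 4  → 4 < 37, loop
  ADD #5: R2 = 4 + 1 = 5  → 5 < 37, loop
  ADD #6: R2 = 5 + 1 = 6  → 6 < 37, loop
  ADD #7: R2 = 6 + 1 = 7  → 7 < 37, loop
  ADD #8: R2 = 7 + 1 = 8  → 8 < 37, loop
  ADD #9: R2 = 8 + 1 = 9  → 9 < 37, loop
  ADD #10: R2 = 9 + 1 = 10  → 10 < 37, loop
  ADD #11: R2 = 10 + 1 = 11  → 11 < 37, loop
  ADD #12: R2 = 11 + 1 = 12  → 12 < 37, loop
  ADD #13: R2 = 12 + 1 = 13  → 13 < 37, loop
  ADD #14: R2 = 13 + 1 = 14  → 14 < 37, loop
  ADD #15: R2 = 14 + 1 = 15  → 15 < 37, loop
  ADD #16: R2 = 15 + 1 = 16  → 16 < 37, loop
  ADD #17: R2 = 16 + 1 = 17  → 17 < 37, loop
  ADD #18: R2 = 17 + 1 = 18  → 18 < 37, loop
  ADD #19: R2 = 18 + 1 = 19  → 19 < 37, loop
  ADD #20: R2 = 19 + 1 = 20  → 20 < 37, loop
  ADD #21: R2 = 20 + 1 = 21  → 21 < 37, loop
  ADD #22: R2 = 21 + 1 = 22  → 22 < 37, loop
  ADD #23: R2 = 22 + 1 = 23  → 23 < 37, loop
  ADD #24: R2 = 23 + 1 = 24  → 24 < 37, loop
  ADD #25: R2 = 24 + 1 = 25  → 25 < 37, loop
  ADD #26: R2 = 25 + 1 = 26  → 26 < 37, loop
  ADD #27: R2 = 26 + 1 = 27  → 27 < 37, loop
  ADD #28: R2 = 27 + 1 = 28  → 28 < 37, loop
  ADD #29: R2 = 28 + 1 = 29  → 29 < 37, loop
  ADD #30: R2 = 29 + 1 = 30  → 30 < 37, loop
  ADD #31: R2 = 30 + 1 = 31  → 31 < 37, loop
  ADD #32: R2 = 31 + 1 = 32  → 32 < 37, loop
  ADD #33: R2 = 32 + 1 = 33  → 33 < 37, loop
  ADD #34: R2 = 33 + 1 = 34  → 34 < 37, loop
  ADD #35: R2 = 34 + 1 = 35  → 35 < 37, loop
  ADD #36: R2 = 35 + 1 = 36  → 36 < 37, loop
  ADD #37: R2 = 36 + 1 = 37  → 37 >= 37, exit
Total ADD instructions: 37

37


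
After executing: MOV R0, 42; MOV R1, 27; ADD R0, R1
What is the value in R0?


Register state trace:
  MOV R0, 42  → R0 = 42
  MOV R1, 27  → R1 = 27
  ADD R0, R1  → R0 = 42 + 27 = 69
Final: R0 = 69

69


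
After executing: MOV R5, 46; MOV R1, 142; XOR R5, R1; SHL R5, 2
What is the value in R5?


Register state trace:
  MOV R5, 46  → R5 = 46 (0b00101110)
  MOV R1, 142  → R1 = 142 (0b10001110)
  XOR R5, R1  → R5 = 46 XOR 142 = 160 (0b10100000)
  SHL R5, 2  → R5 = 160 << 2 = 640
Final: R5 = 640

640


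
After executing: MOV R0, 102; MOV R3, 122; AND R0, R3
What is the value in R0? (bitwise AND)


Register state trace:
  MOV R0, 102  → R0 = 102 (0b01100110)
  MOV R3, 122  → R3 = 122 (0b01111010)
  AND R0, R3  → R0 = 102 AND 122 = 98 (0b01100010)
Final: R0 = 98

98


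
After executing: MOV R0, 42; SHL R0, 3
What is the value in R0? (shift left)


Register state trace:
  MOV R0, 42  → R0 = 42
  SHL R0, 3  → R0 = 42 << 3 = 42 * 2^3 = 336
Final: R0 = 336

336


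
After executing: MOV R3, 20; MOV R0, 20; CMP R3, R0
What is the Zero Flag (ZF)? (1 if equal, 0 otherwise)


Register state trace:
  MOV R3, 20  → R3 = 20
  MOV R0, 20  → R0 = 20
  CMP R3, R0  → computes 20 - 20 = 0
  Result is zero, so values are equal
ZF = 1

1


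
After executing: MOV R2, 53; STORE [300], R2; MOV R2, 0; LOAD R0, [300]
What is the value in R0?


Register and memory trace:
  MOV R2, 53  → R2 = 53
  STORE [300], R2  → mem[300] = 53
  MOV R2, 0  → R2 = 0
  LOAD R0, [300]  → R0 = mem[300] = 53
Final: R0 = 53

53


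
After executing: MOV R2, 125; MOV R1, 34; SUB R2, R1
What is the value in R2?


Register state trace:
  MOV R2, 125  → R2 = 125
  MOV R1, 34  → R1 = 34
  SUB R2, R1  → R2 = 125 - 34 = 91
Final: R2 = 91

91


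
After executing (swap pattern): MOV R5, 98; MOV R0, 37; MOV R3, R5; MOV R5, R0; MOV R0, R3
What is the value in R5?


Register state trace (swap pattern):
  MOV R5, 98  → R5 = 98
  MOV R0, 37  → R0 = 37
  MOV R3, R5  → R3 = 98  (save R5)
  MOV R5, R0  → R5 = 37  (R5 gets R0's value)
  MOV R0, R3  → R0 = 98  (R0 gets saved value)
Final: R5 = 37

37


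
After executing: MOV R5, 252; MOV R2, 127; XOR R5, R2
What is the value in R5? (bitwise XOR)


Register state trace:
  MOV R5, 252  → R5 = 252 (0b11111100)
  MOV R2, 127  → R2 = 127 (0b01111111)
  XOR R5, R2  → R5 = 252 XOR 127 = 131 (0b10000011)
Final: R5 = 131

131


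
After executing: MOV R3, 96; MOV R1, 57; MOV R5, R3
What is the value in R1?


Register state trace:
  MOV R3, 96  → R3 = 96
  MOV R1, 57  → R1 = 57
  MOV R5, R3  → R5 = 96
Final: R1 = 57

57


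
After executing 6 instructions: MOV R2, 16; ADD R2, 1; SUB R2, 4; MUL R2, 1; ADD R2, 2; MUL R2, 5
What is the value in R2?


Register state trace:
  MOV R2, 16  → R2 = 16
  ADD R2, 1  → R2 = 16 + 1 = 17
  SUB R2, 4  → R2 = 17 - 4 = 13
  MUL R2, 1  → R2 = 13 * 1 = 13
  ADD R2, 2  → R2 = 13 + 2 = 15
  MUL R2, 5  → R2 = 15 * 5 = 75
Final: R2 = 75

75


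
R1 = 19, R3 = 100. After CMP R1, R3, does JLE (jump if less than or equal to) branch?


Trace:
  R1 = 19, R3 = 100
  CMP R1, R3  → compares 19 vs 100
  JLE checks: is 19 less than or equal to 100?
  19 < 100, so condition is true
Branch taken: Yes

Yes


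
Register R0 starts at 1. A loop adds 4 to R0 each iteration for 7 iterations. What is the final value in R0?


Starting value: R0 = 1
  Iter 1: R0 = 1 + 4 = 5
  Iter 2: R0 = 5 + 4 = 9
  Iter 3: R0 = 9 + 4 = 13
  Iter 4: R0 = 13 + 4 = 17
  Iter 5: R0 = 17 + 4 = 21
  Iter 6: R0 = 21 + 4 = 25
  Iter 7: R0 = 25 + 4 = 29
Final: R0 = 29

29


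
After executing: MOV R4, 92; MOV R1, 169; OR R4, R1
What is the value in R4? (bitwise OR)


Register state trace:
  MOV R4, 92  → R4 = 92 (0b01011100)
  MOV R1, 169  → R1 = 169 (0b10101001)
  OR R4, R1   → R4 = 92 OR 169 = 253 (0b11111101)
Final: R4 = 253

253


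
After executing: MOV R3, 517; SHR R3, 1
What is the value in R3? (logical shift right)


Register state trace:
  MOV R3, 517  → R3 = 517
  SHR R3, 1  → R3 = 517 >> 1 = 517 // 2^1 = 258
Final: R3 = 258

258


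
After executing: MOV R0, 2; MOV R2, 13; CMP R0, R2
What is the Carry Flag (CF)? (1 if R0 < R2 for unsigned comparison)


Register state trace:
  MOV R0, 2  → R0 = 2
  MOV R2, 13  → R2 = 13
  CMP R0, R2  → unsigned 2 - 13: borrow occurs
  2 < 13, so CF = 1
CF = 1

1


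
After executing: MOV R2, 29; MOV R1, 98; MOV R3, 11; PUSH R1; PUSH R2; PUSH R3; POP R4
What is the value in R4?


Stack trace (top is rightmost):
  MOV R2, 29  → R2 = 29
  MOV R1, 98  → R1 = 98
  MOV R3, 11  → R3 = 11
  PUSH R1  → stack: [98]
  PUSH R2  → stack: [98, 29]
  PUSH R3  → stack: [98, 29, 11]
  POP R4  → R4 = 11, stack: [98, 29]
Final: R4 = 11

11


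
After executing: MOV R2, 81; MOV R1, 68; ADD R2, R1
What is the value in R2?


Register state trace:
  MOV R2, 81  → R2 = 81
  MOV R1, 68  → R1 = 68
  ADD R2, R1  → R2 = 81 + 68 = 149
Final: R2 = 149

149


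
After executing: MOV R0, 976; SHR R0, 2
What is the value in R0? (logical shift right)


Register state trace:
  MOV R0, 976  → R0 = 976
  SHR R0, 2  → R0 = 976 >> 2 = 976 // 2^2 = 244
Final: R0 = 244

244


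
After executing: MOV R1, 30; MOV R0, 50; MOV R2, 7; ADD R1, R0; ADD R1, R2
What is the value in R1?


Register state trace:
  MOV R1, 30  → R1 = 30
  MOV R0, 50  → R0 = 50
  MOV R2, 7  → R2 = 7
  ADD R1, R0  → R1 = 30 + 50 = 80
  ADD R1, R2  → R1 = 80 + 7 = 87
Final: R1 = 87

87


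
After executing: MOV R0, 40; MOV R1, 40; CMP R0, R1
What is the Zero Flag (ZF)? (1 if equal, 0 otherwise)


Register state trace:
  MOV R0, 40  → R0 = 40
  MOV R1, 40  → R1 = 40
  CMP R0, R1  → computes 40 - 40 = 0
  Result is zero, so values are equal
ZF = 1

1


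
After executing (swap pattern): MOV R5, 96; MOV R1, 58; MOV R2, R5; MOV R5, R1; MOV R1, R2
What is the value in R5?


Register state trace (swap pattern):
  MOV R5, 96  → R5 = 96
  MOV R1, 58  → R1 = 58
  MOV R2, R5  → R2 = 96  (save R5)
  MOV R5, R1  → R5 = 58  (R5 gets R1's value)
  MOV R1, R2  → R1 = 96  (R1 gets saved value)
Final: R5 = 58

58


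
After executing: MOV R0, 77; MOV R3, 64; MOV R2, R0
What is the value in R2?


Register state trace:
  MOV R0, 77  → R0 = 77
  MOV R3, 64  → R3 = 64
  MOV R2, R0  → R2 = 77
Final: R2 = 77

77


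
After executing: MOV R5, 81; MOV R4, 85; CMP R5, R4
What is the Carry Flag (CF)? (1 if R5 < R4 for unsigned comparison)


Register state trace:
  MOV R5, 81  → R5 = 81
  MOV R4, 85  → R4 = 85
  CMP R5, R4  → unsigned 81 - 85: borrow occurs
  81 < 85, so CF = 1
CF = 1

1


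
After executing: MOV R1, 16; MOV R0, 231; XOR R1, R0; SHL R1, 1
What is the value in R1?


Register state trace:
  MOV R1, 16  → R1 = 16 (0b00010000)
  MOV R0, 231  → R0 = 231 (0b11100111)
  XOR R1, R0  → R1 = 16 XOR 231 = 247 (0b11110111)
  SHL R1, 1  → R1 = 247 << 1 = 494
Final: R1 = 494

494


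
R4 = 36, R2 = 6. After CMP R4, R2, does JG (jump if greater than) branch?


Trace:
  R4 = 36, R2 = 6
  CMP R4, R2  → compares 36 vs 6
  JG checks: is 36 greater than 6?
  36 > 6, so condition is true
Branch taken: Yes

Yes


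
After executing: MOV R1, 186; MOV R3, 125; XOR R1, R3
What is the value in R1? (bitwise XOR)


Register state trace:
  MOV R1, 186  → R1 = 186 (0b10111010)
  MOV R3, 125  → R3 = 125 (0b01111101)
  XOR R1, R3  → R1 = 186 XOR 125 = 199 (0b11000111)
Final: R1 = 199

199


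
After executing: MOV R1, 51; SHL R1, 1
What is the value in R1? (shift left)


Register state trace:
  MOV R1, 51  → R1 = 51
  SHL R1, 1  → R1 = 51 << 1 = 51 * 2^1 = 102
Final: R1 = 102

102


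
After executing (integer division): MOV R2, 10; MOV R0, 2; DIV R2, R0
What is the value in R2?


Register state trace:
  MOV R2, 10  → R2 = 10
  MOV R0, 2  → R0 = 2
  DIV R2, R0  → R2 = 10 // 2 = 5
Final: R2 = 5

5


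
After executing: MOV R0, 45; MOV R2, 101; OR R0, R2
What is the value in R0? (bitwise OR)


Register state trace:
  MOV R0, 45  → R0 = 45 (0b00101101)
  MOV R2, 101  → R2 = 101 (0b01100101)
  OR R0, R2   → R0 = 45 OR 101 = 109 (0b01101101)
Final: R0 = 109

109


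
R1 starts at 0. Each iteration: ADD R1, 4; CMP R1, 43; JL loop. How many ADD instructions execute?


Loop trace (R1 starts at 0, target 43, step 4):
  ADD #1: R1 = 0 + 4 = 4  → 4 < 43, loop
  ADD #2: R1 = 4 + 4 = 8  → 8 < 43, loop
  ADD #3: R1 = 8 + 4 = 12  → 12 < 43, loop
  ADD #4: R1 = 12 + 4 = 16  → 16 < 43, loop
  ADD #5: R1 = 16 + 4 = 20  → 20 < 43, loop
  ADD #6: R1 = 20 + 4 = 24  → 24 < 43, loop
  ADD #7: R1 = 24 + 4 = 28  → 28 < 43, loop
  ADD #8: R1 = 28 + 4 = 32  → 32 < 43, loop
  ADD #9: R1 = 32 + 4 = 36  → 36 < 43, loop
  ADD #10: R1 = 36 + 4 = 40  → 40 < 43, loop
  ADD #11: R1 = 40 + 4 = 44  → 44 >= 43, exit
Total ADD instructions: 11

11


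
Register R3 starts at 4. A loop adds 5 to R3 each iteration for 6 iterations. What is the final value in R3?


Starting value: R3 = 4
  Iter 1: R3 = 4 + 5 = 9
  Iter 2: R3 = 9 + 5 = 14
  Iter 3: R3 = 14 + 5 = 19
  Iter 4: R3 = 19 + 5 = 24
  Iter 5: R3 = 24 + 5 = 29
  Iter 6: R3 = 29 + 5 = 34
Final: R3 = 34

34


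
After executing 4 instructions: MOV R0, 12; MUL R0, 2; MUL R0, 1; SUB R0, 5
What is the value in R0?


Register state trace:
  MOV R0, 12  → R0 = 12
  MUL R0, 2  → R0 = 12 * 2 = 24
  MUL R0, 1  → R0 = 24 * 1 = 24
  SUB R0, 5  → R0 = 24 - 5 = 19
Final: R0 = 19

19


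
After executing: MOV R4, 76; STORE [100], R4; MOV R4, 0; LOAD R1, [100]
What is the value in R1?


Register and memory trace:
  MOV R4, 76  → R4 = 76
  STORE [100], R4  → mem[100] = 76
  MOV R4, 0  → R4 = 0
  LOAD R1, [100]  → R1 = mem[100] = 76
Final: R1 = 76

76


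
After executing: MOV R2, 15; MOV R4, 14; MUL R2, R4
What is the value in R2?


Register state trace:
  MOV R2, 15  → R2 = 15
  MOV R4, 14  → R4 = 14
  MUL R2, R4  → R2 = 15 * 14 = 210
Final: R2 = 210

210


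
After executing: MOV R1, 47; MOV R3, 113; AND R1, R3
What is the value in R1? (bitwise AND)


Register state trace:
  MOV R1, 47  → R1 = 47 (0b00101111)
  MOV R3, 113  → R3 = 113 (0b01110001)
  AND R1, R3  → R1 = 47 AND 113 = 33 (0b00100001)
Final: R1 = 33

33


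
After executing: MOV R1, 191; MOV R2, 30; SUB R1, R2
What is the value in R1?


Register state trace:
  MOV R1, 191  → R1 = 191
  MOV R2, 30  → R2 = 30
  SUB R1, R2  → R1 = 191 - 30 = 161
Final: R1 = 161

161


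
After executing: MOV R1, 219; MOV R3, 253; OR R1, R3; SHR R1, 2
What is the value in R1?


Register state trace:
  MOV R1, 219  → R1 = 219 (0b11011011)
  MOV R3, 253  → R3 = 253 (0b11111101)
  OR R1, R3  → R1 = 219 OR 253 = 255 (0b11111111)
  SHR R1, 2  → R1 = 255 >> 2 = 63
Final: R1 = 63

63


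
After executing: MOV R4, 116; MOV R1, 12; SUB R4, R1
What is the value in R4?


Register state trace:
  MOV R4, 116  → R4 = 116
  MOV R1, 12  → R1 = 12
  SUB R4, R1  → R4 = 116 - 12 = 104
Final: R4 = 104

104


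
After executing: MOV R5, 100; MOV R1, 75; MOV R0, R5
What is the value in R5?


Register state trace:
  MOV R5, 100  → R5 = 100
  MOV R1, 75  → R1 = 75
  MOV R0, R5  → R0 = 100
Final: R5 = 100

100


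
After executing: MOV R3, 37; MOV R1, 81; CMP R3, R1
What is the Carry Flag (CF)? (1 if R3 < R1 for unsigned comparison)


Register state trace:
  MOV R3, 37  → R3 = 37
  MOV R1, 81  → R1 = 81
  CMP R3, R1  → unsigned 37 - 81: borrow occurs
  37 < 81, so CF = 1
CF = 1

1


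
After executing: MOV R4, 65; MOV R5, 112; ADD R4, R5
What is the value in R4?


Register state trace:
  MOV R4, 65  → R4 = 65
  MOV R5, 112  → R5 = 112
  ADD R4, R5  → R4 = 65 + 112 = 177
Final: R4 = 177

177


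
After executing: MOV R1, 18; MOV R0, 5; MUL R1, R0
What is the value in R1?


Register state trace:
  MOV R1, 18  → R1 = 18
  MOV R0, 5  → R0 = 5
  MUL R1, R0  → R1 = 18 * 5 = 90
Final: R1 = 90

90


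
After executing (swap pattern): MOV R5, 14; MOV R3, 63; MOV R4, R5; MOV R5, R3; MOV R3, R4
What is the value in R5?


Register state trace (swap pattern):
  MOV R5, 14  → R5 = 14
  MOV R3, 63  → R3 = 63
  MOV R4, R5  → R4 = 14  (save R5)
  MOV R5, R3  → R5 = 63  (R5 gets R3's value)
  MOV R3, R4  → R3 = 14  (R3 gets saved value)
Final: R5 = 63

63


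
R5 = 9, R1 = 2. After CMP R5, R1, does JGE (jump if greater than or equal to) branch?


Trace:
  R5 = 9, R1 = 2
  CMP R5, R1  → compares 9 vs 2
  JGE checks: is 9 greater than or equal to 2?
  9 > 2, so condition is true
Branch taken: Yes

Yes


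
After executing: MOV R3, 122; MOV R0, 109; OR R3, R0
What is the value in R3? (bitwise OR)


Register state trace:
  MOV R3, 122  → R3 = 122 (0b01111010)
  MOV R0, 109  → R0 = 109 (0b01101101)
  OR R3, R0   → R3 = 122 OR 109 = 127 (0b01111111)
Final: R3 = 127

127


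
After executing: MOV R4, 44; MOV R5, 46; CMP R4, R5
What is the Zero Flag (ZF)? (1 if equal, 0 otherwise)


Register state trace:
  MOV R4, 44  → R4 = 44
  MOV R5, 46  → R5 = 46
  CMP R4, R5  → computes 44 - 46 = -2
  Result is nonzero, so values are not equal
ZF = 0

0


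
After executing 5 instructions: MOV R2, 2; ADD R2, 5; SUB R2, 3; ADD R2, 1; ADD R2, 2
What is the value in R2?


Register state trace:
  MOV R2, 2  → R2 = 2
  ADD R2, 5  → R2 = 2 + 5 = 7
  SUB R2, 3  → R2 = 7 - 3 = 4
  ADD R2, 1  → R2 = 4 + 1 = 5
  ADD R2, 2  → R2 = 5 + 2 = 7
Final: R2 = 7

7


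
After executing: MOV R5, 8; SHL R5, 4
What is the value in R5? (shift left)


Register state trace:
  MOV R5, 8  → R5 = 8
  SHL R5, 4  → R5 = 8 << 4 = 8 * 2^4 = 128
Final: R5 = 128

128


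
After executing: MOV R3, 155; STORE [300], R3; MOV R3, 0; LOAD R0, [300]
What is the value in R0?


Register and memory trace:
  MOV R3, 155  → R3 = 155
  STORE [300], R3  → mem[300] = 155
  MOV R3, 0  → R3 = 0
  LOAD R0, [300]  → R0 = mem[300] = 155
Final: R0 = 155

155


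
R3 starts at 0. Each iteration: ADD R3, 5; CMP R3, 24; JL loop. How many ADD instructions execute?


Loop trace (R3 starts at 0, target 24, step 5):
  ADD #1: R3 = 0 + 5 = 5  → 5 < 24, loop
  ADD #2: R3 = 5 + 5 = 10  → 10 < 24, loop
  ADD #3: R3 = 10 + 5 = 15  → 15 < 24, loop
  ADD #4: R3 = 15 + 5 = 20  → 20 < 24, loop
  ADD #5: R3 = 20 + 5 = 25  → 25 >= 24, exit
Total ADD instructions: 5

5


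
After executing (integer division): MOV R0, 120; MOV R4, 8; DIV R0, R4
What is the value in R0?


Register state trace:
  MOV R0, 120  → R0 = 120
  MOV R4, 8  → R4 = 8
  DIV R0, R4  → R0 = 120 // 8 = 15
Final: R0 = 15

15


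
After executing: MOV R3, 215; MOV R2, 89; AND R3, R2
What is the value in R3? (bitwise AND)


Register state trace:
  MOV R3, 215  → R3 = 215 (0b11010111)
  MOV R2, 89  → R2 = 89 (0b01011001)
  AND R3, R2  → R3 = 215 AND 89 = 81 (0b01010001)
Final: R3 = 81

81


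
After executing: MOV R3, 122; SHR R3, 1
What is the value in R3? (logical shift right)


Register state trace:
  MOV R3, 122  → R3 = 122
  SHR R3, 1  → R3 = 122 >> 1 = 122 // 2^1 = 61
Final: R3 = 61

61


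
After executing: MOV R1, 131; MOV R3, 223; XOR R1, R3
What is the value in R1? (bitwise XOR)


Register state trace:
  MOV R1, 131  → R1 = 131 (0b10000011)
  MOV R3, 223  → R3 = 223 (0b11011111)
  XOR R1, R3  → R1 = 131 XOR 223 = 92 (0b01011100)
Final: R1 = 92

92


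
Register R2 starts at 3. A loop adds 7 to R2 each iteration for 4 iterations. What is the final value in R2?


Starting value: R2 = 3
  Iter 1: R2 = 3 + 7 = 10
  Iter 2: R2 = 10 + 7 = 17
  Iter 3: R2 = 17 + 7 = 24
  Iter 4: R2 = 24 + 7 = 31
Final: R2 = 31

31


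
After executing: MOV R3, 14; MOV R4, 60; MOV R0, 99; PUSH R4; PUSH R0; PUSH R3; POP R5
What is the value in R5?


Stack trace (top is rightmost):
  MOV R3, 14  → R3 = 14
  MOV R4, 60  → R4 = 60
  MOV R0, 99  → R0 = 99
  PUSH R4  → stack: [60]
  PUSH R0  → stack: [60, 99]
  PUSH R3  → stack: [60, 99, 14]
  POP R5  → R5 = 14, stack: [60, 99]
Final: R5 = 14

14


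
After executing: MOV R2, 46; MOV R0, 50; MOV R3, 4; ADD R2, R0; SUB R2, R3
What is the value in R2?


Register state trace:
  MOV R2, 46  → R2 = 46
  MOV R0, 50  → R0 = 50
  MOV R3, 4  → R3 = 4
  ADD R2, R0  → R2 = 46 + 50 = 96
  SUB R2, R3  → R2 = 96 - 4 = 92
Final: R2 = 92

92


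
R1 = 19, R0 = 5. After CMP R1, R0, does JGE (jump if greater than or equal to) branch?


Trace:
  R1 = 19, R0 = 5
  CMP R1, R0  → compares 19 vs 5
  JGE checks: is 19 greater than or equal to 5?
  19 > 5, so condition is true
Branch taken: Yes

Yes


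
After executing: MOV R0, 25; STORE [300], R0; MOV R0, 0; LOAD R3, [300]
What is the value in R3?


Register and memory trace:
  MOV R0, 25  → R0 = 25
  STORE [300], R0  → mem[300] = 25
  MOV R0, 0  → R0 = 0
  LOAD R3, [300]  → R3 = mem[300] = 25
Final: R3 = 25

25


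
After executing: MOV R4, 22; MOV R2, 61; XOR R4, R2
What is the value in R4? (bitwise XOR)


Register state trace:
  MOV R4, 22  → R4 = 22 (0b00010110)
  MOV R2, 61  → R2 = 61 (0b00111101)
  XOR R4, R2  → R4 = 22 XOR 61 = 43 (0b00101011)
Final: R4 = 43

43


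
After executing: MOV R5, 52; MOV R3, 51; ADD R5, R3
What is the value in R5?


Register state trace:
  MOV R5, 52  → R5 = 52
  MOV R3, 51  → R3 = 51
  ADD R5, R3  → R5 = 52 + 51 = 103
Final: R5 = 103

103


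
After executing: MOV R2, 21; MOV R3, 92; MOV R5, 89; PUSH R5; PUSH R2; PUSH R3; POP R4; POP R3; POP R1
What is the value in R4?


Stack trace (top is rightmost):
  MOV R2, 21  → R2 = 21
  MOV R3, 92  → R3 = 92
  MOV R5, 89  → R5 = 89
  PUSH R5  → stack: [89]
  PUSH R2  → stack: [89, 21]
  PUSH R3  → stack: [89, 21, 92]
  POP R4  → R4 = 92, stack: [89, 21]
  POP R3  → R3 = 21, stack: [89]
  POP R1  → R1 = 89, stack: []
Final: R4 = 92

92


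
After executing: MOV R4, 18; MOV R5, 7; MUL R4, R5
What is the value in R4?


Register state trace:
  MOV R4, 18  → R4 = 18
  MOV R5, 7  → R5 = 7
  MUL R4, R5  → R4 = 18 * 7 = 126
Final: R4 = 126

126


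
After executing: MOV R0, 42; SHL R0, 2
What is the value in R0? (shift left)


Register state trace:
  MOV R0, 42  → R0 = 42
  SHL R0, 2  → R0 = 42 << 2 = 42 * 2^2 = 168
Final: R0 = 168

168


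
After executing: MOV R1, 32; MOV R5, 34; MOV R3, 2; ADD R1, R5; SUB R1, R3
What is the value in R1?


Register state trace:
  MOV R1, 32  → R1 = 32
  MOV R5, 34  → R5 = 34
  MOV R3, 2  → R3 = 2
  ADD R1, R5  → R1 = 32 + 34 = 66
  SUB R1, R3  → R1 = 66 - 2 = 64
Final: R1 = 64

64


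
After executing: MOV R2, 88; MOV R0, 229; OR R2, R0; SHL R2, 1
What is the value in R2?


Register state trace:
  MOV R2, 88  → R2 = 88 (0b01011000)
  MOV R0, 229  → R0 = 229 (0b11100101)
  OR R2, R0  → R2 = 88 OR 229 = 253 (0b11111101)
  SHL R2, 1  → R2 = 253 << 1 = 506
Final: R2 = 506

506


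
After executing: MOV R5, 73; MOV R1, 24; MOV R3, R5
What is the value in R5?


Register state trace:
  MOV R5, 73  → R5 = 73
  MOV R1, 24  → R1 = 24
  MOV R3, R5  → R3 = 73
Final: R5 = 73

73


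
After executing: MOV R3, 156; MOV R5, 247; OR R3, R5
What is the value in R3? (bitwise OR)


Register state trace:
  MOV R3, 156  → R3 = 156 (0b10011100)
  MOV R5, 247  → R5 = 247 (0b11110111)
  OR R3, R5   → R3 = 156 OR 247 = 255 (0b11111111)
Final: R3 = 255

255


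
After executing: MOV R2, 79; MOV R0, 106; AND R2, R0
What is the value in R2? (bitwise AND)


Register state trace:
  MOV R2, 79  → R2 = 79 (0b01001111)
  MOV R0, 106  → R0 = 106 (0b01101010)
  AND R2, R0  → R2 = 79 AND 106 = 74 (0b01001010)
Final: R2 = 74

74


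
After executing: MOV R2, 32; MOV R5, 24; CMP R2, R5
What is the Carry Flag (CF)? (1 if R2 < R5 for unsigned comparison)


Register state trace:
  MOV R2, 32  → R2 = 32
  MOV R5, 24  → R5 = 24
  CMP R2, R5  → unsigned 32 - 24: no borrow
  32 >= 24, so CF = 0
CF = 0

0


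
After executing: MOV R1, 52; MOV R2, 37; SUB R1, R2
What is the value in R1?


Register state trace:
  MOV R1, 52  → R1 = 52
  MOV R2, 37  → R2 = 37
  SUB R1, R2  → R1 = 52 - 37 = 15
Final: R1 = 15

15


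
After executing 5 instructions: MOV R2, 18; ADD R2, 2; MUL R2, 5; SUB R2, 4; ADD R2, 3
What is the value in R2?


Register state trace:
  MOV R2, 18  → R2 = 18
  ADD R2, 2  → R2 = 18 + 2 = 20
  MUL R2, 5  → R2 = 20 * 5 = 100
  SUB R2, 4  → R2 = 100 - 4 = 96
  ADD R2, 3  → R2 = 96 + 3 = 99
Final: R2 = 99

99


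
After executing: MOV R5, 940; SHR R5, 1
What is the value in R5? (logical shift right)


Register state trace:
  MOV R5, 940  → R5 = 940
  SHR R5, 1  → R5 = 940 >> 1 = 940 // 2^1 = 470
Final: R5 = 470

470


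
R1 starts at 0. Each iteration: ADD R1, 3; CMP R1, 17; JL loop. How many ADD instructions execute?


Loop trace (R1 starts at 0, target 17, step 3):
  ADD #1: R1 = 0 + 3 = 3  → 3 < 17, loop
  ADD #2: R1 = 3 + 3 = 6  → 6 < 17, loop
  ADD #3: R1 = 6 + 3 = 9  → 9 < 17, loop
  ADD #4: R1 = 9 + 3 = 12  → 12 < 17, loop
  ADD #5: R1 = 12 + 3 = 15  → 15 < 17, loop
  ADD #6: R1 = 15 + 3 = 18  → 18 >= 17, exit
Total ADD instructions: 6

6


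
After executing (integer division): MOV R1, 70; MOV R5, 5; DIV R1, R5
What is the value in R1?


Register state trace:
  MOV R1, 70  → R1 = 70
  MOV R5, 5  → R5 = 5
  DIV R1, R5  → R1 = 70 // 5 = 14
Final: R1 = 14

14


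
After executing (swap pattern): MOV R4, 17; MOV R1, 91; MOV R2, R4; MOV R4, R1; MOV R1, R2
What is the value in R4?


Register state trace (swap pattern):
  MOV R4, 17  → R4 = 17
  MOV R1, 91  → R1 = 91
  MOV R2, R4  → R2 = 17  (save R4)
  MOV R4, R1  → R4 = 91  (R4 gets R1's value)
  MOV R1, R2  → R1 = 17  (R1 gets saved value)
Final: R4 = 91

91


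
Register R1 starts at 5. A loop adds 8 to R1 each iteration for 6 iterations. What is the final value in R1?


Starting value: R1 = 5
  Iter 1: R1 = 5 + 8 = 13
  Iter 2: R1 = 13 + 8 = 21
  Iter 3: R1 = 21 + 8 = 29
  Iter 4: R1 = 29 + 8 = 37
  Iter 5: R1 = 37 + 8 = 45
  Iter 6: R1 = 45 + 8 = 53
Final: R1 = 53

53


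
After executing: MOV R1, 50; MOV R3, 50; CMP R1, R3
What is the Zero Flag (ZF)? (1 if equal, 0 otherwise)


Register state trace:
  MOV R1, 50  → R1 = 50
  MOV R3, 50  → R3 = 50
  CMP R1, R3  → computes 50 - 50 = 0
  Result is zero, so values are equal
ZF = 1

1


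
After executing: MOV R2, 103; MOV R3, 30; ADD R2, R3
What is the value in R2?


Register state trace:
  MOV R2, 103  → R2 = 103
  MOV R3, 30  → R3 = 30
  ADD R2, R3  → R2 = 103 + 30 = 133
Final: R2 = 133

133


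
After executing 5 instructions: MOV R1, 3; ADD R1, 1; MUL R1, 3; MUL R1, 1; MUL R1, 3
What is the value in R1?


Register state trace:
  MOV R1, 3  → R1 = 3
  ADD R1, 1  → R1 = 3 + 1 = 4
  MUL R1, 3  → R1 = 4 * 3 = 12
  MUL R1, 1  → R1 = 12 * 1 = 12
  MUL R1, 3  → R1 = 12 * 3 = 36
Final: R1 = 36

36


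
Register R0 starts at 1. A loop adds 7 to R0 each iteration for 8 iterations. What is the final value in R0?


Starting value: R0 = 1
  Iter 1: R0 = 1 + 7 = 8
  Iter 2: R0 = 8 + 7 = 15
  Iter 3: R0 = 15 + 7 = 22
  Iter 4: R0 = 22 + 7 = 29
  Iter 5: R0 = 29 + 7 = 36
  Iter 6: R0 = 36 + 7 = 43
  Iter 7: R0 = 43 + 7 = 50
  Iter 8: R0 = 50 + 7 = 57
Final: R0 = 57

57


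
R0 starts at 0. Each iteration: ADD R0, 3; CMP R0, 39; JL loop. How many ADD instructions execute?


Loop trace (R0 starts at 0, target 39, step 3):
  ADD #1: R0 = 0 + 3 = 3  → 3 < 39, loop
  ADD #2: R0 = 3 + 3 = 6  → 6 < 39, loop
  ADD #3: R0 = 6 + 3 = 9  → 9 < 39, loop
  ADD #4: R0 = 9 + 3 = 12  → 12 < 39, loop
  ADD #5: R0 = 12 + 3 = 15  → 15 < 39, loop
  ADD #6: R0 = 15 + 3 = 18  → 18 < 39, loop
  ADD #7: R0 = 18 + 3 = 21  → 21 < 39, loop
  ADD #8: R0 = 21 + 3 = 24  → 24 < 39, loop
  ADD #9: R0 = 24 + 3 = 27  → 27 < 39, loop
  ADD #10: R0 = 27 + 3 = 30  → 30 < 39, loop
  ADD #11: R0 = 30 + 3 = 33  → 33 < 39, loop
  ADD #12: R0 = 33 + 3 = 36  → 36 < 39, loop
  ADD #13: R0 = 36 + 3 = 39  → 39 >= 39, exit
Total ADD instructions: 13

13


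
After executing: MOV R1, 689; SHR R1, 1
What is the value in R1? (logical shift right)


Register state trace:
  MOV R1, 689  → R1 = 689
  SHR R1, 1  → R1 = 689 >> 1 = 689 // 2^1 = 344
Final: R1 = 344

344


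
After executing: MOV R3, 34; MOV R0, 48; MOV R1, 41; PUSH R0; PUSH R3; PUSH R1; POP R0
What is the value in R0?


Stack trace (top is rightmost):
  MOV R3, 34  → R3 = 34
  MOV R0, 48  → R0 = 48
  MOV R1, 41  → R1 = 41
  PUSH R0  → stack: [48]
  PUSH R3  → stack: [48, 34]
  PUSH R1  → stack: [48, 34, 41]
  POP R0  → R0 = 41, stack: [48, 34]
Final: R0 = 41

41


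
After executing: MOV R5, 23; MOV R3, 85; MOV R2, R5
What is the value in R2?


Register state trace:
  MOV R5, 23  → R5 = 23
  MOV R3, 85  → R3 = 85
  MOV R2, R5  → R2 = 23
Final: R2 = 23

23


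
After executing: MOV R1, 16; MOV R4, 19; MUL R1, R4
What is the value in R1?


Register state trace:
  MOV R1, 16  → R1 = 16
  MOV R4, 19  → R4 = 19
  MUL R1, R4  → R1 = 16 * 19 = 304
Final: R1 = 304

304


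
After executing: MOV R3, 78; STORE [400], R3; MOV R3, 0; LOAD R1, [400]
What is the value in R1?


Register and memory trace:
  MOV R3, 78  → R3 = 78
  STORE [400], R3  → mem[400] = 78
  MOV R3, 0  → R3 = 0
  LOAD R1, [400]  → R1 = mem[400] = 78
Final: R1 = 78

78


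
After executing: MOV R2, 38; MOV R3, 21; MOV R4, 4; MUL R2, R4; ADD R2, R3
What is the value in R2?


Register state trace:
  MOV R2, 38  → R2 = 38
  MOV R3, 21  → R3 = 21
  MOV R4, 4  → R4 = 4
  MUL R2, R4  → R2 = 38 * 4 = 152
  ADD R2, R3  → R2 = 152 + 21 = 173
Final: R2 = 173

173


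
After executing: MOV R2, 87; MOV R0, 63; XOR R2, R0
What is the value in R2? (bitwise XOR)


Register state trace:
  MOV R2, 87  → R2 = 87 (0b01010111)
  MOV R0, 63  → R0 = 63 (0b00111111)
  XOR R2, R0  → R2 = 87 XOR 63 = 104 (0b01101000)
Final: R2 = 104

104


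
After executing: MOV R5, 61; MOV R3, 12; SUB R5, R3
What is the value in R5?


Register state trace:
  MOV R5, 61  → R5 = 61
  MOV R3, 12  → R3 = 12
  SUB R5, R3  → R5 = 61 - 12 = 49
Final: R5 = 49

49


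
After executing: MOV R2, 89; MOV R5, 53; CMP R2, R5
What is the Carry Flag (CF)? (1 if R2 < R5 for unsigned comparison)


Register state trace:
  MOV R2, 89  → R2 = 89
  MOV R5, 53  → R5 = 53
  CMP R2, R5  → unsigned 89 - 53: no borrow
  89 >= 53, so CF = 0
CF = 0

0


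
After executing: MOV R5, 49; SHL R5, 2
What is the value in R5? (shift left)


Register state trace:
  MOV R5, 49  → R5 = 49
  SHL R5, 2  → R5 = 49 << 2 = 49 * 2^2 = 196
Final: R5 = 196

196


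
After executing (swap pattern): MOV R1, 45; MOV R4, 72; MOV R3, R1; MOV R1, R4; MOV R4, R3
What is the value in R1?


Register state trace (swap pattern):
  MOV R1, 45  → R1 = 45
  MOV R4, 72  → R4 = 72
  MOV R3, R1  → R3 = 45  (save R1)
  MOV R1, R4  → R1 = 72  (R1 gets R4's value)
  MOV R4, R3  → R4 = 45  (R4 gets saved value)
Final: R1 = 72

72


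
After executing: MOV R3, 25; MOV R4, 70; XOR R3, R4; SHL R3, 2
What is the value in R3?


Register state trace:
  MOV R3, 25  → R3 = 25 (0b00011001)
  MOV R4, 70  → R4 = 70 (0b01000110)
  XOR R3, R4  → R3 = 25 XOR 70 = 95 (0b01011111)
  SHL R3, 2  → R3 = 95 << 2 = 380
Final: R3 = 380

380


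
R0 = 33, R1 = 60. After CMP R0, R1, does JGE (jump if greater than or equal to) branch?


Trace:
  R0 = 33, R1 = 60
  CMP R0, R1  → compares 33 vs 60
  JGE checks: is 33 greater than or equal to 60?
  33 < 60, so condition is false
Branch taken: No

No


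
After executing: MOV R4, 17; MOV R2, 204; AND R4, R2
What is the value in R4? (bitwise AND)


Register state trace:
  MOV R4, 17  → R4 = 17 (0b00010001)
  MOV R2, 204  → R2 = 204 (0b11001100)
  AND R4, R2  → R4 = 17 AND 204 = 0 (0b00000000)
Final: R4 = 0

0


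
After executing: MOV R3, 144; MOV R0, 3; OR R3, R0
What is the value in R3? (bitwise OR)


Register state trace:
  MOV R3, 144  → R3 = 144 (0b10010000)
  MOV R0, 3  → R0 = 3 (0b00000011)
  OR R3, R0   → R3 = 144 OR 3 = 147 (0b10010011)
Final: R3 = 147

147


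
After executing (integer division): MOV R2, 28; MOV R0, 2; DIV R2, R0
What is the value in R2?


Register state trace:
  MOV R2, 28  → R2 = 28
  MOV R0, 2  → R0 = 2
  DIV R2, R0  → R2 = 28 // 2 = 14
Final: R2 = 14

14


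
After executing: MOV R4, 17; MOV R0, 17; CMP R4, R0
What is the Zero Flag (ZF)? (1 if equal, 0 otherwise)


Register state trace:
  MOV R4, 17  → R4 = 17
  MOV R0, 17  → R0 = 17
  CMP R4, R0  → computes 17 - 17 = 0
  Result is zero, so values are equal
ZF = 1

1


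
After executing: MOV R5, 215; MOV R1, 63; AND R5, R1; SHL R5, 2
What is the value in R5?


Register state trace:
  MOV R5, 215  → R5 = 215 (0b11010111)
  MOV R1, 63  → R1 = 63 (0b00111111)
  AND R5, R1  → R5 = 215 AND 63 = 23 (0b00010111)
  SHL R5, 2  → R5 = 23 << 2 = 92
Final: R5 = 92

92


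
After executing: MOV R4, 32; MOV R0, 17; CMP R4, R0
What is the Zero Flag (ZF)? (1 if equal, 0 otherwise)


Register state trace:
  MOV R4, 32  → R4 = 32
  MOV R0, 17  → R0 = 17
  CMP R4, R0  → computes 32 - 17 = 15
  Result is nonzero, so values are not equal
ZF = 0

0


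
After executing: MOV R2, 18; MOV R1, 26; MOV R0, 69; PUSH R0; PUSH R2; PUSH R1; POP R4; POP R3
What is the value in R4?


Stack trace (top is rightmost):
  MOV R2, 18  → R2 = 18
  MOV R1, 26  → R1 = 26
  MOV R0, 69  → R0 = 69
  PUSH R0  → stack: [69]
  PUSH R2  → stack: [69, 18]
  PUSH R1  → stack: [69, 18, 26]
  POP R4  → R4 = 26, stack: [69, 18]
  POP R3  → R3 = 18, stack: [69]
Final: R4 = 26

26


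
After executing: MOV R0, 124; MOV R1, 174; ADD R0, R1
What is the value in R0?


Register state trace:
  MOV R0, 124  → R0 = 124
  MOV R1, 174  → R1 = 174
  ADD R0, R1  → R0 = 124 + 174 = 298
Final: R0 = 298

298


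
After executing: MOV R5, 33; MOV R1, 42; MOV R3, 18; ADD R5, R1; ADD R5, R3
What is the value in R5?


Register state trace:
  MOV R5, 33  → R5 = 33
  MOV R1, 42  → R1 = 42
  MOV R3, 18  → R3 = 18
  ADD R5, R1  → R5 = 33 + 42 = 75
  ADD R5, R3  → R5 = 75 + 18 = 93
Final: R5 = 93

93


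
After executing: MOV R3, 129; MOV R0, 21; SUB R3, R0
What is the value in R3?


Register state trace:
  MOV R3, 129  → R3 = 129
  MOV R0, 21  → R0 = 21
  SUB R3, R0  → R3 = 129 - 21 = 108
Final: R3 = 108

108
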